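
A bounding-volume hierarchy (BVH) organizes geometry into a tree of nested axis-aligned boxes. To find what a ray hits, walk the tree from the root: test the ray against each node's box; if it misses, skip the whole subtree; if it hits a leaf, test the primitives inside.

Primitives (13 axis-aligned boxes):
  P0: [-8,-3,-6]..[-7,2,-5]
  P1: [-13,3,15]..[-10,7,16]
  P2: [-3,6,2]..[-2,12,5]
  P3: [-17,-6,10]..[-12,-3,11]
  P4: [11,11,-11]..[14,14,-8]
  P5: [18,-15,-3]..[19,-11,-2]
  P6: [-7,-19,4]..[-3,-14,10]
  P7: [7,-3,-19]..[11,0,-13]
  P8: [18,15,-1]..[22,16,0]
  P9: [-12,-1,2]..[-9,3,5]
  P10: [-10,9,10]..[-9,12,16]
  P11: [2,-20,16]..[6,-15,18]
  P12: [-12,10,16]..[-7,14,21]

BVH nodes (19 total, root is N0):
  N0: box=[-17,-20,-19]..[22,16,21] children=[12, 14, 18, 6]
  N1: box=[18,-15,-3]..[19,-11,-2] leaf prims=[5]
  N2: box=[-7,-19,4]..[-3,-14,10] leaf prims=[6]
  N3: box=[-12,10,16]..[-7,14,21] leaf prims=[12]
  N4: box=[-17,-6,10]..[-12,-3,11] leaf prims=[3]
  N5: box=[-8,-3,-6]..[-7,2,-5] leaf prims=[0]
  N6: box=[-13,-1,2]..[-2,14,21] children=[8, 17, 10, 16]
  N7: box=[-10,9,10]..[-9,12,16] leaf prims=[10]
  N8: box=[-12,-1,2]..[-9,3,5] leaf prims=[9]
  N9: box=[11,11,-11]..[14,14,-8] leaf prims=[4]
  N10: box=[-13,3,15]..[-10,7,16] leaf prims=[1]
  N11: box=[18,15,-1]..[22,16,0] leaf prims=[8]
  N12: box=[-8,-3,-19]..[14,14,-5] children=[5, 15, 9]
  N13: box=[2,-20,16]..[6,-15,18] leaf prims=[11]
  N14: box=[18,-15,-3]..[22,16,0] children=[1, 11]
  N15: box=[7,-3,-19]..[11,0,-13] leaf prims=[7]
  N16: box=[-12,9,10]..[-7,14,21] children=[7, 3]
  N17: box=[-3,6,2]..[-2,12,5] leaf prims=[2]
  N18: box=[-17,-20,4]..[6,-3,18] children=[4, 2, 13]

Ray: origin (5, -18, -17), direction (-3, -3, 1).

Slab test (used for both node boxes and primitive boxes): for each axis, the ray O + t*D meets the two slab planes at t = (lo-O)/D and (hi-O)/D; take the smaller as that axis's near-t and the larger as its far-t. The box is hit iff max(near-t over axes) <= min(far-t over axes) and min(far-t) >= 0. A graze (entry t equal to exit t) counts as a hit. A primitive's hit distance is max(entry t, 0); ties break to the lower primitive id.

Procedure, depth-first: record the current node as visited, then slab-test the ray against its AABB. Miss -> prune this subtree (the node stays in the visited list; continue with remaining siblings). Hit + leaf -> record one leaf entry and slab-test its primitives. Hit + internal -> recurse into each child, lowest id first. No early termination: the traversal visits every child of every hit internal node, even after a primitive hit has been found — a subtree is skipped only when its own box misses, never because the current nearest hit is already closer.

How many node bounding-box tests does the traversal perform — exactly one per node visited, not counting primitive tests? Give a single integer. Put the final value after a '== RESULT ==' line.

Traverse from the root:
N0 x:[-17/3,22/3] y:[-34/3,2/3] z:[-2,38] -> hit [-2,2/3], descend [6, 12, 14, 18]
  N6 x:[7/3,6] y:[-32/3,-17/3] z:[19,38] -> miss, prune
  N12 x:[-3,13/3] y:[-32/3,-5] z:[-2,12] -> miss, prune
  N14 x:[-17/3,-13/3] y:[-34/3,-1] z:[14,17] -> miss, prune
  N18 x:[-1/3,22/3] y:[-5,2/3] z:[21,35] -> miss, prune

order=[0, 6, 12, 14, 18]  |boxes|=5  |leaves|=0  hit=miss

== RESULT ==
5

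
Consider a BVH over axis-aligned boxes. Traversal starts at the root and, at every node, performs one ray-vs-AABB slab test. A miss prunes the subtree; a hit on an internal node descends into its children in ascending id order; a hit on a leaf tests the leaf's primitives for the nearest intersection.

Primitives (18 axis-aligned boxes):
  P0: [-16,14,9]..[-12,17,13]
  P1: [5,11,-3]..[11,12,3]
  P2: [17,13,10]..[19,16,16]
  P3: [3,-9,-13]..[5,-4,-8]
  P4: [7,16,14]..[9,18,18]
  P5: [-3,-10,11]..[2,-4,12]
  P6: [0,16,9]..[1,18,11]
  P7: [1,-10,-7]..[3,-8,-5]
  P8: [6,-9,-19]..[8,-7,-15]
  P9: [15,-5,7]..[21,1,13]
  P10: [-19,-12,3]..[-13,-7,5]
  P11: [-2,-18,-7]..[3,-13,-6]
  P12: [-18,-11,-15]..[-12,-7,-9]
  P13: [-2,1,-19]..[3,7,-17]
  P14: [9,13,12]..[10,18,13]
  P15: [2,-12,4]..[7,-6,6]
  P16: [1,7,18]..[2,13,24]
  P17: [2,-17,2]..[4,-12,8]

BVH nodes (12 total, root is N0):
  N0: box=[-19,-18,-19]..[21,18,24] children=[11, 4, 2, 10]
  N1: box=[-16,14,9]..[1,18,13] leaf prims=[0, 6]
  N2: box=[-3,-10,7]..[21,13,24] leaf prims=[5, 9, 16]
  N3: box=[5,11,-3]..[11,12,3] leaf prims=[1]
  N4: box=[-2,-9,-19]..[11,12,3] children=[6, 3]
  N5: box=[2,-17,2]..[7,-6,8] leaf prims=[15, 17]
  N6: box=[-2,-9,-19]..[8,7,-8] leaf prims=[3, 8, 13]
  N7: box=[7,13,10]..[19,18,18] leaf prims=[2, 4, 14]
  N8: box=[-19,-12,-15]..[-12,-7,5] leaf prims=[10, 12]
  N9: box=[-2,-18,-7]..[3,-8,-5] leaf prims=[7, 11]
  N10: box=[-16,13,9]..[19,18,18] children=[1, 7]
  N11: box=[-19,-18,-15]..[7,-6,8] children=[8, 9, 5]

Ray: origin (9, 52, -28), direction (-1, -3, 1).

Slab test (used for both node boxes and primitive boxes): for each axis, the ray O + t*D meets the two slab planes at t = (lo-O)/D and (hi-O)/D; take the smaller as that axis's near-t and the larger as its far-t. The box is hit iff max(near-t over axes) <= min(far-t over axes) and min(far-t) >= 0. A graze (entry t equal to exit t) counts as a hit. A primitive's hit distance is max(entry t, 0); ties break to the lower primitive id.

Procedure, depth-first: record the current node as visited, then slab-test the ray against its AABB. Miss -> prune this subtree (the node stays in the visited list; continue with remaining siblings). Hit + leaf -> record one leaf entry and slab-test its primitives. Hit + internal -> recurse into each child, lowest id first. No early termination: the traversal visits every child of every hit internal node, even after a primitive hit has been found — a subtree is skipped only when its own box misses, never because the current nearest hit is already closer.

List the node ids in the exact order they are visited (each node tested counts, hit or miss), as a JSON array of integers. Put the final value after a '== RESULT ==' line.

Traverse from the root:
N0 x:[-12,28] y:[34/3,70/3] z:[9,52] -> hit [34/3,70/3], descend [2, 4, 10, 11]
  N2 x:[-12,12] y:[13,62/3] z:[35,52] -> miss, prune
  N4 x:[-2,11] y:[40/3,61/3] z:[9,31] -> miss, prune
  N10 x:[-10,25] y:[34/3,13] z:[37,46] -> miss, prune
  N11 x:[2,28] y:[58/3,70/3] z:[13,36] -> hit [58/3,70/3], descend [5, 8, 9]
    N5 x:[2,7] y:[58/3,23] z:[30,36] -> miss, prune
    N8 x:[21,28] y:[59/3,64/3] z:[13,33] -> hit [21,64/3] leaf, test {P10(miss), P12(miss)}
    N9 x:[6,11] y:[20,70/3] z:[21,23] -> miss, prune

order=[0, 2, 4, 10, 11, 5, 8, 9]  |boxes|=8  |leaves|=1  hit=miss

== RESULT ==
[0, 2, 4, 10, 11, 5, 8, 9]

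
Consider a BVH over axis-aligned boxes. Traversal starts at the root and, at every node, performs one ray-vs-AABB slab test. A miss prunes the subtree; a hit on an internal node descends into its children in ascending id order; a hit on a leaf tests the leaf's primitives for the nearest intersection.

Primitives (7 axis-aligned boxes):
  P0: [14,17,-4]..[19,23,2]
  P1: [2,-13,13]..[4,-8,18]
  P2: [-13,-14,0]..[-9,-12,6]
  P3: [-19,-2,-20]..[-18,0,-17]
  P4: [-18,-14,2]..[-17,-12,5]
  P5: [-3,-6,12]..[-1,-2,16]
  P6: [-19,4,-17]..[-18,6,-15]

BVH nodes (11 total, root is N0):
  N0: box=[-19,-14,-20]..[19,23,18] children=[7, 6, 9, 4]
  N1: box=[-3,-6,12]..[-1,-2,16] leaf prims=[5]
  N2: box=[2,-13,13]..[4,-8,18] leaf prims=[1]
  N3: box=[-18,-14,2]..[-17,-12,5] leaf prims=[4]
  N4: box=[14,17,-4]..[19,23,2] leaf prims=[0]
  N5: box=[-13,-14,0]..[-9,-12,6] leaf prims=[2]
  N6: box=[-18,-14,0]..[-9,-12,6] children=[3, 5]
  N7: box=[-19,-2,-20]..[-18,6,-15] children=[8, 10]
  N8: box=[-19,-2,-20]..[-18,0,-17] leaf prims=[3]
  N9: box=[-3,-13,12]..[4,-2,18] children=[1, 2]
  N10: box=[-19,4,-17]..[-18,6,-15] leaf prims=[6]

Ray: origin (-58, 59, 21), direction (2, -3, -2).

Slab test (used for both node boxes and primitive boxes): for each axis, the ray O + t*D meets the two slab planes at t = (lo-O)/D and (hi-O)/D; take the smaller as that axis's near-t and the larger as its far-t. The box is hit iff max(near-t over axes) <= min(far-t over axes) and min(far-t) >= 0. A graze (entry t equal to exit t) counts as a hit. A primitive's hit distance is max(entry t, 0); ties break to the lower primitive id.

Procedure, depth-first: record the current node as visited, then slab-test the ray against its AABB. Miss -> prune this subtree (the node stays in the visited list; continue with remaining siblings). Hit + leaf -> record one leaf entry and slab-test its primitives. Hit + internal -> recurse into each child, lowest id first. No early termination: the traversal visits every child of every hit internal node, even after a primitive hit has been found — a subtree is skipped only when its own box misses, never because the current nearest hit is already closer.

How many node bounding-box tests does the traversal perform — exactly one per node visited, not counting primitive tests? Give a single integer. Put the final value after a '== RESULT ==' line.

Trace the traversal:
N0 x:[39/2,77/2] y:[12,73/3] z:[3/2,41/2] -> hit [39/2,41/2], descend [4, 6, 7, 9]
  N4 x:[36,77/2] y:[12,14] z:[19/2,25/2] -> miss, prune
  N6 x:[20,49/2] y:[71/3,73/3] z:[15/2,21/2] -> miss, prune
  N7 x:[39/2,20] y:[53/3,61/3] z:[18,41/2] -> hit [39/2,20], descend [8, 10]
    N8 x:[39/2,20] y:[59/3,61/3] z:[19,41/2] -> hit [59/3,20] leaf, test {P3@t=59/3}
    N10 x:[39/2,20] y:[53/3,55/3] z:[18,19] -> miss, prune
  N9 x:[55/2,31] y:[61/3,24] z:[3/2,9/2] -> miss, prune

7 AABB tests over nodes [0, 4, 6, 7, 8, 10, 9]; 1 leaf entered; closest P3.

== RESULT ==
7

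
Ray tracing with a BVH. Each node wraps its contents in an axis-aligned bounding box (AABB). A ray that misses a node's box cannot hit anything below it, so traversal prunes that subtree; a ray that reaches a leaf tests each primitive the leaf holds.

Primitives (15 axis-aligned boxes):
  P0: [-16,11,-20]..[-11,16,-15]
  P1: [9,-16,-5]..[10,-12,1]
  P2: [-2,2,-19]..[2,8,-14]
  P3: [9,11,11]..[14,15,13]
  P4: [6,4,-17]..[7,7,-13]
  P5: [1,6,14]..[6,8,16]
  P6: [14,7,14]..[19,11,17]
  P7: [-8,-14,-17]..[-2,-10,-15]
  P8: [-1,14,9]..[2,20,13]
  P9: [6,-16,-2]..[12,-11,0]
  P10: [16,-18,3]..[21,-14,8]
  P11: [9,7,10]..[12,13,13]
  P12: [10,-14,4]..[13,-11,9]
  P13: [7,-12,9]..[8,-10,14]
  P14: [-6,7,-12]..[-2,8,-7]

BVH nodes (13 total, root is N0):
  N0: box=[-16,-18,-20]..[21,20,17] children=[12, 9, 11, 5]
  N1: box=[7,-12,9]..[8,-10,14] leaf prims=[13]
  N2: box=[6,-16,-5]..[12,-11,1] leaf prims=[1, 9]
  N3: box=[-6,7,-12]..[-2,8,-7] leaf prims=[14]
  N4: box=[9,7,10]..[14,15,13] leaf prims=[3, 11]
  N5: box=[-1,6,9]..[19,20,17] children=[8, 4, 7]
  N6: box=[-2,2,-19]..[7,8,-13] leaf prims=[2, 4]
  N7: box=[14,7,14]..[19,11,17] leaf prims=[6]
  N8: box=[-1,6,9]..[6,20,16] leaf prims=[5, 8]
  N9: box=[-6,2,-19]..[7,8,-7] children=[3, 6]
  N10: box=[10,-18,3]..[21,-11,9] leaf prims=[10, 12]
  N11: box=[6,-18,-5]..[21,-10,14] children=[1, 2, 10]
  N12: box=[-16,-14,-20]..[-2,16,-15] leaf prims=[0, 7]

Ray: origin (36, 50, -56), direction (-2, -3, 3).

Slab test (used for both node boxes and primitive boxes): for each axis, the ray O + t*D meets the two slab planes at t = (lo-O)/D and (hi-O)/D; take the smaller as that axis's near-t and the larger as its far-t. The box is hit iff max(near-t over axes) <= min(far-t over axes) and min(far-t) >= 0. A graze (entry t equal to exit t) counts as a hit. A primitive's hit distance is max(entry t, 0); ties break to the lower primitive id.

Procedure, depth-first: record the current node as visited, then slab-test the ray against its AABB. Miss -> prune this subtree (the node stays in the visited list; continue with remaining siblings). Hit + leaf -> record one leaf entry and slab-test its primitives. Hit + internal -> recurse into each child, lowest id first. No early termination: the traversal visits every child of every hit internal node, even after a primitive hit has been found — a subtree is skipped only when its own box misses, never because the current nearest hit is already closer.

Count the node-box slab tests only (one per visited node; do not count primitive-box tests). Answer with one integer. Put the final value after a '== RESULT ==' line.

Trace the traversal:
N0 x:[15/2,26] y:[10,68/3] z:[12,73/3] -> hit [12,68/3], descend [5, 9, 11, 12]
  N5 x:[17/2,37/2] y:[10,44/3] z:[65/3,73/3] -> miss, prune
  N9 x:[29/2,21] y:[14,16] z:[37/3,49/3] -> hit [29/2,16], descend [3, 6]
    N3 x:[19,21] y:[14,43/3] z:[44/3,49/3] -> miss, prune
    N6 x:[29/2,19] y:[14,16] z:[37/3,43/3] -> miss, prune
  N11 x:[15/2,15] y:[20,68/3] z:[17,70/3] -> miss, prune
  N12 x:[19,26] y:[34/3,64/3] z:[12,41/3] -> miss, prune

Visited [0, 5, 9, 3, 6, 11, 12]. Tests: 7 box, 0 leaf. Nearest: miss.

== RESULT ==
7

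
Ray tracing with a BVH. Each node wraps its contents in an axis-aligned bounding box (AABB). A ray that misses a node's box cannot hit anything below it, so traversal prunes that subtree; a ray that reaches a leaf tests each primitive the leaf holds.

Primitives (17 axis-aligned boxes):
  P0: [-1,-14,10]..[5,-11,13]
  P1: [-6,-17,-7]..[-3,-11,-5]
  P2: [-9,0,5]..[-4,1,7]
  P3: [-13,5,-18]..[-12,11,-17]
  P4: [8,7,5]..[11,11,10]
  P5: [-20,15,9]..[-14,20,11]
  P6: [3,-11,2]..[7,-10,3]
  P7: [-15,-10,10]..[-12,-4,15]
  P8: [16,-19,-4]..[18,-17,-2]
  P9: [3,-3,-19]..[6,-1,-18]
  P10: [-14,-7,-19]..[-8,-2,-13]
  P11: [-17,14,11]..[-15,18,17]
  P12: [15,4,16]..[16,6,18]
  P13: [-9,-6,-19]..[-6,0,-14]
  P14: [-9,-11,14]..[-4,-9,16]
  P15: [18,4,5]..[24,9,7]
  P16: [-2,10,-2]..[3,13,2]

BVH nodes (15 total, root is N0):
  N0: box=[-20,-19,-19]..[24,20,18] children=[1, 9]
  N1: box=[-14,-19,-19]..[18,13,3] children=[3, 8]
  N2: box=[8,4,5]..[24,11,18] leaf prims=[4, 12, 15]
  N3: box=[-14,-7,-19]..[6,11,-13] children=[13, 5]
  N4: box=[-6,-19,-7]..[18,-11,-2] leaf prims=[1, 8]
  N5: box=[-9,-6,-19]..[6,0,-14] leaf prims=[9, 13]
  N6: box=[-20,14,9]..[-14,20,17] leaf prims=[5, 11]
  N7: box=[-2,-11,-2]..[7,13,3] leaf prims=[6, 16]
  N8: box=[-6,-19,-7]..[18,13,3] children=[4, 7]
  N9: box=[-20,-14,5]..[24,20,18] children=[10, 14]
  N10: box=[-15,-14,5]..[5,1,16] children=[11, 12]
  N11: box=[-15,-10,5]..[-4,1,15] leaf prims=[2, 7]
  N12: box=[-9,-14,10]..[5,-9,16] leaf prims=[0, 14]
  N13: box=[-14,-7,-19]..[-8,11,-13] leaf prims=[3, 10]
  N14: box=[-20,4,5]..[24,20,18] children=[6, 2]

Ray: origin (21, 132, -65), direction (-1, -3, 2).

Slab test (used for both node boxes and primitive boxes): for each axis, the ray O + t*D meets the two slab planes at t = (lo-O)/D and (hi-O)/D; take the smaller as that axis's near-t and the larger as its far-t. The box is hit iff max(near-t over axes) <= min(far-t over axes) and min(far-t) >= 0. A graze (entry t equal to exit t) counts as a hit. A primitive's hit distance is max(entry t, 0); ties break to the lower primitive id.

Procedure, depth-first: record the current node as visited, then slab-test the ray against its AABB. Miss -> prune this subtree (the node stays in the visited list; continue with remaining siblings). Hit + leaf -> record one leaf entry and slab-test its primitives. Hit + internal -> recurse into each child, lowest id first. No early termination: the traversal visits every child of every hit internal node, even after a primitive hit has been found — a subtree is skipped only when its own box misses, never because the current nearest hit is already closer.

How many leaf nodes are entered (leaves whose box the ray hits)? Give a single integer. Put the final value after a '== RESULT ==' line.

Trace the traversal:
N0 x:[-3,41] y:[112/3,151/3] z:[23,83/2] -> hit [112/3,41], descend [1, 9]
  N1 x:[3,35] y:[119/3,151/3] z:[23,34] -> miss, prune
  N9 x:[-3,41] y:[112/3,146/3] z:[35,83/2] -> hit [112/3,41], descend [10, 14]
    N10 x:[16,36] y:[131/3,146/3] z:[35,81/2] -> miss, prune
    N14 x:[-3,41] y:[112/3,128/3] z:[35,83/2] -> hit [112/3,41], descend [2, 6]
      N2 x:[-3,13] y:[121/3,128/3] z:[35,83/2] -> miss, prune
      N6 x:[35,41] y:[112/3,118/3] z:[37,41] -> hit [112/3,118/3] leaf, test {P5@t=112/3, P11@t=38}

7 AABB tests over nodes [0, 1, 9, 10, 14, 2, 6]; 1 leaf entered; closest P5.

== RESULT ==
1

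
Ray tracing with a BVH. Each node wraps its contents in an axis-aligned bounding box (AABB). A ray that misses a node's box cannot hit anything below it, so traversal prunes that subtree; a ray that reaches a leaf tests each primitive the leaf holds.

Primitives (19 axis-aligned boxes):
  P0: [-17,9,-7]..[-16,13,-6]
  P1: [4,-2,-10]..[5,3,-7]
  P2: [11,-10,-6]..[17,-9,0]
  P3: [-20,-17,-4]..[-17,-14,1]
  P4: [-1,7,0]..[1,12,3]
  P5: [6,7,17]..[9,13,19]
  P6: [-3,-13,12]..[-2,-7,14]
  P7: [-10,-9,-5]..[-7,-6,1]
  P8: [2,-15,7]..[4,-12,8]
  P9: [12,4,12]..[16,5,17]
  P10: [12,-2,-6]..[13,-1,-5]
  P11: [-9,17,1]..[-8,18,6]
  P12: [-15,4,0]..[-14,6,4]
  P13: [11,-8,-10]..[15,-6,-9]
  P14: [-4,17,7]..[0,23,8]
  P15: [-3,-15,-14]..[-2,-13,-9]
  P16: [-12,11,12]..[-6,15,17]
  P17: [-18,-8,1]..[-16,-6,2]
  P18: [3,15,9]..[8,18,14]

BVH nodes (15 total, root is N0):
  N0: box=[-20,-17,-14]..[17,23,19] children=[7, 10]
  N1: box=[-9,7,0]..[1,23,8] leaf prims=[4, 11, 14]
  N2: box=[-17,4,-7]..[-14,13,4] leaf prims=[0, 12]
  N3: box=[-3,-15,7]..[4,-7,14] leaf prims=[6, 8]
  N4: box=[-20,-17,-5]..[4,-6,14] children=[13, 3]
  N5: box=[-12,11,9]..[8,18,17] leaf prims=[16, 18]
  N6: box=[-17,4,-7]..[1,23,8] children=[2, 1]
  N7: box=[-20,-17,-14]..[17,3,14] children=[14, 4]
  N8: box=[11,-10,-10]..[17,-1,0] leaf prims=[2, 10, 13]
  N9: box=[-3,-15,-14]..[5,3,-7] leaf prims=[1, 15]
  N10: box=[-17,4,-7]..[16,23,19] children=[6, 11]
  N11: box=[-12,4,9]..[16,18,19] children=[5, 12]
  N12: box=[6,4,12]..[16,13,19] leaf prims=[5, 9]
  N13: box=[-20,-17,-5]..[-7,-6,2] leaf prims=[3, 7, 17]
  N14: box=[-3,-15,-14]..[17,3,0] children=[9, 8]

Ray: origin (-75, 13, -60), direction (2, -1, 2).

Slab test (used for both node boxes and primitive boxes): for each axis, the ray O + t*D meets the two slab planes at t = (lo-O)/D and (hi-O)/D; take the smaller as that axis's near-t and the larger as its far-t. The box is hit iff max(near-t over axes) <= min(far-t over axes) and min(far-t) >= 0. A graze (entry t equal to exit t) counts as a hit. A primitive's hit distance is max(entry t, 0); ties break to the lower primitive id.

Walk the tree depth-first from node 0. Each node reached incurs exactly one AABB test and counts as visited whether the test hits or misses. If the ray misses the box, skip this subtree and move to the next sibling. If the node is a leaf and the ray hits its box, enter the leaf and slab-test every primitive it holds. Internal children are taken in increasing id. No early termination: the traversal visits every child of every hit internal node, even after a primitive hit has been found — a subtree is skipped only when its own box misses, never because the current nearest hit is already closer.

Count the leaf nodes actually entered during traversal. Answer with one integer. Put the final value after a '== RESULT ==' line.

Walk:
N0 x:[55/2,46] y:[-10,30] z:[23,79/2] -> hit [55/2,30], descend [7, 10]
  N7 x:[55/2,46] y:[10,30] z:[23,37] -> hit [55/2,30], descend [4, 14]
    N4 x:[55/2,79/2] y:[19,30] z:[55/2,37] -> hit [55/2,30], descend [3, 13]
      N3 x:[36,79/2] y:[20,28] z:[67/2,37] -> miss, prune
      N13 x:[55/2,34] y:[19,30] z:[55/2,31] -> hit [55/2,30] leaf, test {P3@t=28, P7(miss), P17(miss)}
    N14 x:[36,46] y:[10,28] z:[23,30] -> miss, prune
  N10 x:[29,91/2] y:[-10,9] z:[53/2,79/2] -> miss, prune

7 AABB tests over nodes [0, 7, 4, 3, 13, 14, 10]; 1 leaf entered; closest P3.

== RESULT ==
1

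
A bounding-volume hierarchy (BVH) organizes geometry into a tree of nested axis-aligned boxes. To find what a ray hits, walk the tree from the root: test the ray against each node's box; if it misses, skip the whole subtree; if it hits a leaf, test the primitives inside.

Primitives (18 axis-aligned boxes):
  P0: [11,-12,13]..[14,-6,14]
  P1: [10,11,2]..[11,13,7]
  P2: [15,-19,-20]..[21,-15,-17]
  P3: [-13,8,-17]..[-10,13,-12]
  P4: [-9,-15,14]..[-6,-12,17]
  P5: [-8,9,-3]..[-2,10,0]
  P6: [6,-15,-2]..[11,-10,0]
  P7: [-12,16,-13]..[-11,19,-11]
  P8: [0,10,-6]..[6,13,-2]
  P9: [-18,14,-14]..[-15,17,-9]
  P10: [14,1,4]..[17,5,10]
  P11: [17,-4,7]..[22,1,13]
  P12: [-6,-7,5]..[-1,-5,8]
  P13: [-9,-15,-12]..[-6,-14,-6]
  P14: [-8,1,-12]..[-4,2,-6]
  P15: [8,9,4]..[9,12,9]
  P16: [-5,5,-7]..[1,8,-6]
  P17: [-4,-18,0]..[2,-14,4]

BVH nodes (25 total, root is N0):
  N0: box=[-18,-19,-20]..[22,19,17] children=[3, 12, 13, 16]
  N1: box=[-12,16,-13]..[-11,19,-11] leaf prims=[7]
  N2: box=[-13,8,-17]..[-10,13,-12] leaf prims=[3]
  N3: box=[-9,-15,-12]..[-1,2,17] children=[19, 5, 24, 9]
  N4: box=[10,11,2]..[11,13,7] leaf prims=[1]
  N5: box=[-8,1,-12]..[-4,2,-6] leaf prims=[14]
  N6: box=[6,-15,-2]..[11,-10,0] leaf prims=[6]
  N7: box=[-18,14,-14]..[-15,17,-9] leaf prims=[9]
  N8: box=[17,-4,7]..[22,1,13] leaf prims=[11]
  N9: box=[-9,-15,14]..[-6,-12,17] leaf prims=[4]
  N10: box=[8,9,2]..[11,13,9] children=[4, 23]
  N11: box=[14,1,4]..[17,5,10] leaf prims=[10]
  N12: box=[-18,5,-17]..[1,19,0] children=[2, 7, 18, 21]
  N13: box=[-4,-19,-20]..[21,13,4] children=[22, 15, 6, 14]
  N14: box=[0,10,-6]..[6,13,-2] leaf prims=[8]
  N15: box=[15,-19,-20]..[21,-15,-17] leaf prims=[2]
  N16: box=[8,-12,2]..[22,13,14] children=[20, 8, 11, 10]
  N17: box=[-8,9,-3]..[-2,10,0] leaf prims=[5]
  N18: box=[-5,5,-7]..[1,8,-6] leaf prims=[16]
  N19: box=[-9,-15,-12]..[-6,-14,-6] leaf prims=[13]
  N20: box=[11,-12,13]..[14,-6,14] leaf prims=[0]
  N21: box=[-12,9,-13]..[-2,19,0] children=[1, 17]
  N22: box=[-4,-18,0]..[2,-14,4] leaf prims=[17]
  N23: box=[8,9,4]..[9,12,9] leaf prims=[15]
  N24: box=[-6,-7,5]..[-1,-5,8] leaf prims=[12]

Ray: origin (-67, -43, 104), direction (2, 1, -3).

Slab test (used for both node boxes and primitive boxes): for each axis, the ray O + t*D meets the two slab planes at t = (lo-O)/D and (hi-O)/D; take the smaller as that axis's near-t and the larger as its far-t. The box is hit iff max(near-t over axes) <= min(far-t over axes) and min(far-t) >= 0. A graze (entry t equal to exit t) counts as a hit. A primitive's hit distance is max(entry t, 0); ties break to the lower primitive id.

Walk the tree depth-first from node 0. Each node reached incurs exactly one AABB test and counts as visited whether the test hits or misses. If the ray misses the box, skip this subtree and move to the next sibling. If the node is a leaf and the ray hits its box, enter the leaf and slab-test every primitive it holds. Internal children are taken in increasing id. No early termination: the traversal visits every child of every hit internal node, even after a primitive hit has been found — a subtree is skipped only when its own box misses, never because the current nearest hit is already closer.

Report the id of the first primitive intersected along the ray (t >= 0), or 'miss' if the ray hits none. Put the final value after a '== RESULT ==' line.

Walk:
N0 x:[49/2,89/2] y:[24,62] z:[29,124/3] -> hit [29,124/3], descend [3, 12, 13, 16]
  N3 x:[29,33] y:[28,45] z:[29,116/3] -> hit [29,33], descend [5, 9, 19, 24]
    N5 x:[59/2,63/2] y:[44,45] z:[110/3,116/3] -> miss, prune
    N9 x:[29,61/2] y:[28,31] z:[29,30] -> hit [29,30] leaf, test {P4@t=29}
    N19 x:[29,61/2] y:[28,29] z:[110/3,116/3] -> miss, prune
    N24 x:[61/2,33] y:[36,38] z:[32,33] -> miss, prune
  N12 x:[49/2,34] y:[48,62] z:[104/3,121/3] -> miss, prune
  N13 x:[63/2,44] y:[24,56] z:[100/3,124/3] -> hit [100/3,124/3], descend [6, 14, 15, 22]
    N6 x:[73/2,39] y:[28,33] z:[104/3,106/3] -> miss, prune
    N14 x:[67/2,73/2] y:[53,56] z:[106/3,110/3] -> miss, prune
    N15 x:[41,44] y:[24,28] z:[121/3,124/3] -> miss, prune
    N22 x:[63/2,69/2] y:[25,29] z:[100/3,104/3] -> miss, prune
  N16 x:[75/2,89/2] y:[31,56] z:[30,34] -> miss, prune

13 AABB tests over nodes [0, 3, 5, 9, 19, 24, 12, 13, 6, 14, 15, 22, 16]; 1 leaf entered; closest P4.

== RESULT ==
4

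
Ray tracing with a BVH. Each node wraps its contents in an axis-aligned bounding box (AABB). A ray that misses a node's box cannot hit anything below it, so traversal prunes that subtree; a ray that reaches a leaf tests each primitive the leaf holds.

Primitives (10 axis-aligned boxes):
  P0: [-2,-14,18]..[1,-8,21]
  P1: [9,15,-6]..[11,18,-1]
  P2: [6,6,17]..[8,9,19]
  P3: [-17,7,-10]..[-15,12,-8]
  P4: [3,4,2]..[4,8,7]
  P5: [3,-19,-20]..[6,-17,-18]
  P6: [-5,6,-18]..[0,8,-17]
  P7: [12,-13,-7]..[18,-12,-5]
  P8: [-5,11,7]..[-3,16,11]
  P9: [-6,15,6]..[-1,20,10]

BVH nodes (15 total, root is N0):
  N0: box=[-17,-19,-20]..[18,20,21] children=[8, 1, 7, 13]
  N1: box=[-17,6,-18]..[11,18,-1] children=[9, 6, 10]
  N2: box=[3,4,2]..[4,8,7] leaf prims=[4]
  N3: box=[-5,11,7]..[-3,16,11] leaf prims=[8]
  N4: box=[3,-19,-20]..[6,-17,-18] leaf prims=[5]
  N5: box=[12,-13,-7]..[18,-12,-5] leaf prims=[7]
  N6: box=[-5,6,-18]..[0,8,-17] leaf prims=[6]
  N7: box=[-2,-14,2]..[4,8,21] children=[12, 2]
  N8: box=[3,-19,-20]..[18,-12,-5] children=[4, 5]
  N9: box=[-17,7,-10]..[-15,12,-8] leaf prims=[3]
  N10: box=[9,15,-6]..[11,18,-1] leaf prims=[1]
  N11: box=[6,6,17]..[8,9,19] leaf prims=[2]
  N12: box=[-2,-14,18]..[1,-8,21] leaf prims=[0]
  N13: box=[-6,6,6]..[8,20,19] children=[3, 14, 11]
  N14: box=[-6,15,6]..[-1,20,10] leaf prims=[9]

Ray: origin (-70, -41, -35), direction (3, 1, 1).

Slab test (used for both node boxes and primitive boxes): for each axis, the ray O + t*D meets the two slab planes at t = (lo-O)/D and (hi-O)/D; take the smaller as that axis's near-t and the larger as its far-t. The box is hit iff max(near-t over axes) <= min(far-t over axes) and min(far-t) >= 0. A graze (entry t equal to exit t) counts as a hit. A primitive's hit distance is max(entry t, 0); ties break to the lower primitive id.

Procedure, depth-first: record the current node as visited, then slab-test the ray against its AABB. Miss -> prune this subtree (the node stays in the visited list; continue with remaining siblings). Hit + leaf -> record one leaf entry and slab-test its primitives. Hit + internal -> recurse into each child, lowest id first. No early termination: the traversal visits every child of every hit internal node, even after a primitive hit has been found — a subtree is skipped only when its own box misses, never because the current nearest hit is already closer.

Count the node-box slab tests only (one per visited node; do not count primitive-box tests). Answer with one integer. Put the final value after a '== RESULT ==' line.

Walk:
N0 x:[53/3,88/3] y:[22,61] z:[15,56] -> hit [22,88/3], descend [1, 7, 8, 13]
  N1 x:[53/3,27] y:[47,59] z:[17,34] -> miss, prune
  N7 x:[68/3,74/3] y:[27,49] z:[37,56] -> miss, prune
  N8 x:[73/3,88/3] y:[22,29] z:[15,30] -> hit [73/3,29], descend [4, 5]
    N4 x:[73/3,76/3] y:[22,24] z:[15,17] -> miss, prune
    N5 x:[82/3,88/3] y:[28,29] z:[28,30] -> hit [28,29] leaf, test {P7@t=28}
  N13 x:[64/3,26] y:[47,61] z:[41,54] -> miss, prune

Visited [0, 1, 7, 8, 4, 5, 13]. Tests: 7 box, 1 leaf. Nearest: P7.

== RESULT ==
7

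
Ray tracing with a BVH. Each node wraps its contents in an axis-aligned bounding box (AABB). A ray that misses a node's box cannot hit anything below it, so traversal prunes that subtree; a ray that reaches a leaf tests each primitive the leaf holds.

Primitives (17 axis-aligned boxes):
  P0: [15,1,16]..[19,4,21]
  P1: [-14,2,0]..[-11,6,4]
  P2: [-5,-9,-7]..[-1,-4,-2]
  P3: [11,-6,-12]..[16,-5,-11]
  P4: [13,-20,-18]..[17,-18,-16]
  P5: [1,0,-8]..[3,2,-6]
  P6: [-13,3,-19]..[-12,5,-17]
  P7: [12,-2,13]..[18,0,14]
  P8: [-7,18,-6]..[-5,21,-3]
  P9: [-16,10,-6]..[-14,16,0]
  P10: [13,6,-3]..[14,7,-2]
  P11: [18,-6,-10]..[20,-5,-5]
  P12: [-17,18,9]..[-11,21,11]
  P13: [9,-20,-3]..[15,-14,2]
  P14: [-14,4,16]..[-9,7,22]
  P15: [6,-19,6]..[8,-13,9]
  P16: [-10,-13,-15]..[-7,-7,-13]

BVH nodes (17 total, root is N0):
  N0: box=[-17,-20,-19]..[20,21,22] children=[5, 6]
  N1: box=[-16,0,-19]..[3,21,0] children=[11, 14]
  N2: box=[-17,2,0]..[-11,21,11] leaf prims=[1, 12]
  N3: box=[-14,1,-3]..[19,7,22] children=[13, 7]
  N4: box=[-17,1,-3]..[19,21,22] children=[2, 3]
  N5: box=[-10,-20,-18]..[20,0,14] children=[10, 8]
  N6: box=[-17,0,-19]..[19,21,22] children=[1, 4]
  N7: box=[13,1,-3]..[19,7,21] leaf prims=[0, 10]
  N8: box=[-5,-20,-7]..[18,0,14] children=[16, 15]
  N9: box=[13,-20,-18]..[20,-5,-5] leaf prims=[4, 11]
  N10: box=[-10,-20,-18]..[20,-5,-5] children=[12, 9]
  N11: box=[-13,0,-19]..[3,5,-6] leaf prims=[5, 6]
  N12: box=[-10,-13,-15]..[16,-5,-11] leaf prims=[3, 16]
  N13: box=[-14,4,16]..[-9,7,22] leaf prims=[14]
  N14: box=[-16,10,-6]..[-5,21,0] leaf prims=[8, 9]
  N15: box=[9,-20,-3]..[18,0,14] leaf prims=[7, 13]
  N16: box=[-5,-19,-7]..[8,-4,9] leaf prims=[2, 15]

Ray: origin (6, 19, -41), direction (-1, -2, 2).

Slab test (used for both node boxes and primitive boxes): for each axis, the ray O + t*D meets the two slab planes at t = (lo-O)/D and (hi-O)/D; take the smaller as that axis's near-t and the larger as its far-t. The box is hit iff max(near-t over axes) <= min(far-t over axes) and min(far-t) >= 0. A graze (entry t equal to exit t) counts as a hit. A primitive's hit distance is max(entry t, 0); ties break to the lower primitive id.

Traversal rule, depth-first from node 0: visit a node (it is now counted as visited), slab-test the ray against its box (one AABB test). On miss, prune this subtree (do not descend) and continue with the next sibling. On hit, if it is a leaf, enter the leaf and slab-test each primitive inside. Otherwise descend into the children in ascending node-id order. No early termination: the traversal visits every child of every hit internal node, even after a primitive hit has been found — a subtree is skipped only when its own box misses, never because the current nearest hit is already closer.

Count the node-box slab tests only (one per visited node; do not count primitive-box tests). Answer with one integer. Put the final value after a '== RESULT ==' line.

Walk:
N0 x:[-14,23] y:[-1,39/2] z:[11,63/2] -> hit [11,39/2], descend [5, 6]
  N5 x:[-14,16] y:[19/2,39/2] z:[23/2,55/2] -> hit [23/2,16], descend [8, 10]
    N8 x:[-12,11] y:[19/2,39/2] z:[17,55/2] -> miss, prune
    N10 x:[-14,16] y:[12,39/2] z:[23/2,18] -> hit [12,16], descend [9, 12]
      N9 x:[-14,-7] y:[12,39/2] z:[23/2,18] -> miss, prune
      N12 x:[-10,16] y:[12,16] z:[13,15] -> hit [13,15] leaf, test {P3(miss), P16@t=13}
  N6 x:[-13,23] y:[-1,19/2] z:[11,63/2] -> miss, prune

Visited [0, 5, 8, 10, 9, 12, 6]. Tests: 7 box, 1 leaf. Nearest: P16.

== RESULT ==
7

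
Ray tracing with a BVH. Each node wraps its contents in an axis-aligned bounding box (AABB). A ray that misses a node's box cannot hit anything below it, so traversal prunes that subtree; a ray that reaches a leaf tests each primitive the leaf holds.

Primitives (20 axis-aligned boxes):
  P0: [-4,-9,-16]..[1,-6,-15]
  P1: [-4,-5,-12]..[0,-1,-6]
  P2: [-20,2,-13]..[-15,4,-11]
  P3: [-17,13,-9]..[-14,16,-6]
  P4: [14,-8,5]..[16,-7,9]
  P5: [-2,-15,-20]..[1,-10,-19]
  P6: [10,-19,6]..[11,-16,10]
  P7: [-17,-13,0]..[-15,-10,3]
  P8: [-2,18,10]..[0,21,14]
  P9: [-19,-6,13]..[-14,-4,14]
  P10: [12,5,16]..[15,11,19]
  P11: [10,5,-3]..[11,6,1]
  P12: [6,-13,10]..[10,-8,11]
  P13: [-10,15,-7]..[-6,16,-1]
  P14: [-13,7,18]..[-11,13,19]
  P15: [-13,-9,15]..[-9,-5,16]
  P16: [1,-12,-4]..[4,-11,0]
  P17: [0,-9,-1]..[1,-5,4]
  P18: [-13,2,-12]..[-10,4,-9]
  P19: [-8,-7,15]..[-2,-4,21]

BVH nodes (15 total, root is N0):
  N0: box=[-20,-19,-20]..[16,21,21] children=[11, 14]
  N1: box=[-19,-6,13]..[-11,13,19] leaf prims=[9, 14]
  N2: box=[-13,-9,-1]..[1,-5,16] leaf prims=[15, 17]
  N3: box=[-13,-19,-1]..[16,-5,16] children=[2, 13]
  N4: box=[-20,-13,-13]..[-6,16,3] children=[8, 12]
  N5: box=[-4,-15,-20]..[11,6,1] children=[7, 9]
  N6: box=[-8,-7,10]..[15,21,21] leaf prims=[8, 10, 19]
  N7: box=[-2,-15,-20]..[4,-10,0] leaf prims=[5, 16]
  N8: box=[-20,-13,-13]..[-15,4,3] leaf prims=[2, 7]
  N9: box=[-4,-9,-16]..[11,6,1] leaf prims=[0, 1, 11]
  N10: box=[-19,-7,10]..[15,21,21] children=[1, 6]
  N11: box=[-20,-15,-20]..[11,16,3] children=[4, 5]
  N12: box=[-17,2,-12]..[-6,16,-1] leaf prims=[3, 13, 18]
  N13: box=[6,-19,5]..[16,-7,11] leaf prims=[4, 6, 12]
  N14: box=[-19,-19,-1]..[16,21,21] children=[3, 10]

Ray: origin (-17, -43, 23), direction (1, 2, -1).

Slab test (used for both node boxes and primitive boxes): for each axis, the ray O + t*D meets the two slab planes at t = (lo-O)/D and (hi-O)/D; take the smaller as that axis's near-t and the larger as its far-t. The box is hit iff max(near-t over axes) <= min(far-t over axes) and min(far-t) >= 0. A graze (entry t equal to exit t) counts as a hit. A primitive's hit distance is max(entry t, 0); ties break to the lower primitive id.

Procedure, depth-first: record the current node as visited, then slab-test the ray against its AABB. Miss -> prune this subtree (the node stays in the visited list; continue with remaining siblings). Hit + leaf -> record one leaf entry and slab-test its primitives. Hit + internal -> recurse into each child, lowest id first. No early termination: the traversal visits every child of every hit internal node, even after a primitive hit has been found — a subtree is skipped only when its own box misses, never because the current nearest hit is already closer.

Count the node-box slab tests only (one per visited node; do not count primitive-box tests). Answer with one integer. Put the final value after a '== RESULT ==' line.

Traverse from the root:
N0 x:[-3,33] y:[12,32] z:[2,43] -> hit [12,32], descend [11, 14]
  N11 x:[-3,28] y:[14,59/2] z:[20,43] -> hit [20,28], descend [4, 5]
    N4 x:[-3,11] y:[15,59/2] z:[20,36] -> miss, prune
    N5 x:[13,28] y:[14,49/2] z:[22,43] -> hit [22,49/2], descend [7, 9]
      N7 x:[15,21] y:[14,33/2] z:[23,43] -> miss, prune
      N9 x:[13,28] y:[17,49/2] z:[22,39] -> hit [22,49/2] leaf, test {P0(miss), P1(miss), P11(miss)}
  N14 x:[-2,33] y:[12,32] z:[2,24] -> hit [12,24], descend [3, 10]
    N3 x:[4,33] y:[12,19] z:[7,24] -> hit [12,19], descend [2, 13]
      N2 x:[4,18] y:[17,19] z:[7,24] -> hit [17,18] leaf, test {P15(miss), P17(miss)}
      N13 x:[23,33] y:[12,18] z:[12,18] -> miss, prune
    N10 x:[-2,32] y:[18,32] z:[2,13] -> miss, prune

Summary -> nodes [0, 11, 4, 5, 7, 9, 14, 3, 2, 13, 10]; box-tests=11; leaf-entries=2; first=miss

== RESULT ==
11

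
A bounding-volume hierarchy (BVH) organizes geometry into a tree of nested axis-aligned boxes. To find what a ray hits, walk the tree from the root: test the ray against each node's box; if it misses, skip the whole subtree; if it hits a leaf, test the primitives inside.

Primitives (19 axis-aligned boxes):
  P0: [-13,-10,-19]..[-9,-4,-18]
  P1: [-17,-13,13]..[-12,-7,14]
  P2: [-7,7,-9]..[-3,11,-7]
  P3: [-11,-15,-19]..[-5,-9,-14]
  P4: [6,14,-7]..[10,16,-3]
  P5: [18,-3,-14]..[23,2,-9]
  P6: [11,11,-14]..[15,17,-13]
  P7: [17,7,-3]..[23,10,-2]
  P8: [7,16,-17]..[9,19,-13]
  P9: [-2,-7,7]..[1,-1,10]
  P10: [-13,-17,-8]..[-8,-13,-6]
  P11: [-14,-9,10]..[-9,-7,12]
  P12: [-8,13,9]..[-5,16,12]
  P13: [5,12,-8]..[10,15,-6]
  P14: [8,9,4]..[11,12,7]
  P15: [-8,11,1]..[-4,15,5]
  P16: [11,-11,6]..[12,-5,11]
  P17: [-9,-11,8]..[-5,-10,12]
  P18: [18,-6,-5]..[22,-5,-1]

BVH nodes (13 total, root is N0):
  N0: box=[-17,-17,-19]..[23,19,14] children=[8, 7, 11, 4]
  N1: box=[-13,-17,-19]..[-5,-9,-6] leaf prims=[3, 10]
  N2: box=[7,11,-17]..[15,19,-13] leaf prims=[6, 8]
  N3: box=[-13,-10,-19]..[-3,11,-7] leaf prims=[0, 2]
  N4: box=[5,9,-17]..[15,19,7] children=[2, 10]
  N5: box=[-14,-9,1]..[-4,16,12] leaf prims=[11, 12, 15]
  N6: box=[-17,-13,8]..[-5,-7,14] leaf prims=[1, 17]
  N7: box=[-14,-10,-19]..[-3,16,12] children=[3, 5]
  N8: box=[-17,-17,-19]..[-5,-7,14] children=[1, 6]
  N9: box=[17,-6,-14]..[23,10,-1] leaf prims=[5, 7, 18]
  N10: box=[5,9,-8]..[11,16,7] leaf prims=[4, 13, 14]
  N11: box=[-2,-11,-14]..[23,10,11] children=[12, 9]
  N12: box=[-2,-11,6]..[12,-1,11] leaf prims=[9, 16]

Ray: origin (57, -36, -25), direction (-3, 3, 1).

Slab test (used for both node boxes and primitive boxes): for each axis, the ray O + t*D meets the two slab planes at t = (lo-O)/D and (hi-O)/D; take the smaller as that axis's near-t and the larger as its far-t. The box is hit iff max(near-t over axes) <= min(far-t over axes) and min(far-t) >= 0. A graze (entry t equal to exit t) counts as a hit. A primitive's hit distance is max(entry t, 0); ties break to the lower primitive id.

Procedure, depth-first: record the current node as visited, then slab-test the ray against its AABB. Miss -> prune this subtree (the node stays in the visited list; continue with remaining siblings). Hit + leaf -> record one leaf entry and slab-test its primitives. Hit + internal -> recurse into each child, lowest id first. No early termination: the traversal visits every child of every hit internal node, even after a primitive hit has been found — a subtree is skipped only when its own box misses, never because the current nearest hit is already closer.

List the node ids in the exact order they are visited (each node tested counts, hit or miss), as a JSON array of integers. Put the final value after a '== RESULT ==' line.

Trace the traversal:
N0 x:[34/3,74/3] y:[19/3,55/3] z:[6,39] -> hit [34/3,55/3], descend [4, 7, 8, 11]
  N4 x:[14,52/3] y:[15,55/3] z:[8,32] -> hit [15,52/3], descend [2, 10]
    N2 x:[14,50/3] y:[47/3,55/3] z:[8,12] -> miss, prune
    N10 x:[46/3,52/3] y:[15,52/3] z:[17,32] -> hit [17,52/3] leaf, test {P4(miss), P13@t=17, P14(miss)}
  N7 x:[20,71/3] y:[26/3,52/3] z:[6,37] -> miss, prune
  N8 x:[62/3,74/3] y:[19/3,29/3] z:[6,39] -> miss, prune
  N11 x:[34/3,59/3] y:[25/3,46/3] z:[11,36] -> hit [34/3,46/3], descend [9, 12]
    N9 x:[34/3,40/3] y:[10,46/3] z:[11,24] -> hit [34/3,40/3] leaf, test {P5@t=34/3, P7(miss), P18(miss)}
    N12 x:[15,59/3] y:[25/3,35/3] z:[31,36] -> miss, prune

Summary -> nodes [0, 4, 2, 10, 7, 8, 11, 9, 12]; box-tests=9; leaf-entries=2; first=P5

== RESULT ==
[0, 4, 2, 10, 7, 8, 11, 9, 12]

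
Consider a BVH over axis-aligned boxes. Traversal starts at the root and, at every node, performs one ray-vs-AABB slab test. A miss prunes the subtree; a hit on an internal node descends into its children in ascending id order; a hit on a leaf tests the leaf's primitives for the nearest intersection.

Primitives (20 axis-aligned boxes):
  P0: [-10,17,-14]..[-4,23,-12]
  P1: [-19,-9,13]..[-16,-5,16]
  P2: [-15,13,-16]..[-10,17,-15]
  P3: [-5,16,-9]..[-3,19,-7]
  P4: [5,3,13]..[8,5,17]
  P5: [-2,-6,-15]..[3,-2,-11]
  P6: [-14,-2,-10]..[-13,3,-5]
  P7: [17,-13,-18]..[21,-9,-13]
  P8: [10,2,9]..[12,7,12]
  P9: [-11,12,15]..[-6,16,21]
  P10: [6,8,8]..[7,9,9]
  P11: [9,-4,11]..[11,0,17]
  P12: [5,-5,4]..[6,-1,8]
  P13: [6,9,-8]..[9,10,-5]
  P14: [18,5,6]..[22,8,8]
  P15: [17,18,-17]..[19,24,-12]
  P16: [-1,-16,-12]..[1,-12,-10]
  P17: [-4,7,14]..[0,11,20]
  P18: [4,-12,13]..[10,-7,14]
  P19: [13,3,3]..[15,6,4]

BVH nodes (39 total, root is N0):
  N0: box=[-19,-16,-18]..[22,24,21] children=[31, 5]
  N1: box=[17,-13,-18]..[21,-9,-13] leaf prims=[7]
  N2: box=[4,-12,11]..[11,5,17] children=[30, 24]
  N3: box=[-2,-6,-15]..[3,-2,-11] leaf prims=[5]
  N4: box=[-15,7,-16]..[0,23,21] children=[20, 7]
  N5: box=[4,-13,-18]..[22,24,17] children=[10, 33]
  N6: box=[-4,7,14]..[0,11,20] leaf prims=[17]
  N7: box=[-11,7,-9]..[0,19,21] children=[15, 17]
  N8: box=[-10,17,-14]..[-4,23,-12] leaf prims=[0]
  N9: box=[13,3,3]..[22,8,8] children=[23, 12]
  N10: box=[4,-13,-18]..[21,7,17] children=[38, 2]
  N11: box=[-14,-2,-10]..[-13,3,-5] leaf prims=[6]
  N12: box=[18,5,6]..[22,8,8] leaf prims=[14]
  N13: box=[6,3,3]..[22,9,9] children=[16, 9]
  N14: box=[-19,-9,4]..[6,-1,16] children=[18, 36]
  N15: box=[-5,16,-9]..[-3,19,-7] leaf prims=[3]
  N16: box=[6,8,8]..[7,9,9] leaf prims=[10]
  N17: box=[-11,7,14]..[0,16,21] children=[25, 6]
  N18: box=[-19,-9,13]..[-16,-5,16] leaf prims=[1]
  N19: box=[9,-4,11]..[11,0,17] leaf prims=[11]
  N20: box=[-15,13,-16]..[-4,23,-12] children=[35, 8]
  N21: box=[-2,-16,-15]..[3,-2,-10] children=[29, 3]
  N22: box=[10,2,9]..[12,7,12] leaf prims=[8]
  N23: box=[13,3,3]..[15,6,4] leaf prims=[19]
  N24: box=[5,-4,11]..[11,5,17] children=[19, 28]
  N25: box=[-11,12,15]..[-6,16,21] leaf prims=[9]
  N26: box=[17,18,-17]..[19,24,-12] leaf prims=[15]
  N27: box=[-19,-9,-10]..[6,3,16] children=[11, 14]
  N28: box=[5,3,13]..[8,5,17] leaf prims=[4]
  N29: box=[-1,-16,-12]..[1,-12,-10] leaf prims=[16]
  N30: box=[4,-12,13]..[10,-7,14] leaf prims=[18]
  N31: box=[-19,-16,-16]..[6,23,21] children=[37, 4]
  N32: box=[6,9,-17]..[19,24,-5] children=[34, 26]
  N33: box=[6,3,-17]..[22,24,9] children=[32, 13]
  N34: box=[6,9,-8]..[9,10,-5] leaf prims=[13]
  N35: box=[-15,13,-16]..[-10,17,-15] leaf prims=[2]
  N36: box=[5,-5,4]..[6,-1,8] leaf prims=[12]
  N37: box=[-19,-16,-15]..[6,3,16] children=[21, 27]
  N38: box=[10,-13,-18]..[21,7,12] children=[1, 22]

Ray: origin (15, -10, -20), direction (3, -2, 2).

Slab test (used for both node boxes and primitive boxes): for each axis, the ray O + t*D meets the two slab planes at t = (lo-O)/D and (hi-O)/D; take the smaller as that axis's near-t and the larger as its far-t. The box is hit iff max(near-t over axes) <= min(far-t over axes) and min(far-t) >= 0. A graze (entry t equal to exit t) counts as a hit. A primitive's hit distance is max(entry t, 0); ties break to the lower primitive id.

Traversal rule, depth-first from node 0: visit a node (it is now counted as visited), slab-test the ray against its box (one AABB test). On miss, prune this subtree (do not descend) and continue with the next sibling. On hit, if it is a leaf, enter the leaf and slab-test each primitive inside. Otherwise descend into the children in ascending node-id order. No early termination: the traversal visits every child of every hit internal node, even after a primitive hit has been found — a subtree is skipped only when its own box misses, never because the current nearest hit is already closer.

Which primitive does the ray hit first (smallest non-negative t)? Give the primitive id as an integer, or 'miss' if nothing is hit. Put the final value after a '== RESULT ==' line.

Trace the traversal:
N0 x:[-34/3,7/3] y:[-17,3] z:[1,41/2] -> hit [1,7/3], descend [5, 31]
  N5 x:[-11/3,7/3] y:[-17,3/2] z:[1,37/2] -> hit [1,3/2], descend [10, 33]
    N10 x:[-11/3,2] y:[-17/2,3/2] z:[1,37/2] -> hit [1,3/2], descend [2, 38]
      N2 x:[-11/3,-4/3] y:[-15/2,1] z:[31/2,37/2] -> miss, prune
      N38 x:[-5/3,2] y:[-17/2,3/2] z:[1,16] -> hit [1,3/2], descend [1, 22]
        N1 x:[2/3,2] y:[-1/2,3/2] z:[1,7/2] -> hit [1,3/2] leaf, test {P7@t=1}
        N22 x:[-5/3,-1] y:[-17/2,-6] z:[29/2,16] -> miss, prune
    N33 x:[-3,7/3] y:[-17,-13/2] z:[3/2,29/2] -> miss, prune
  N31 x:[-34/3,-3] y:[-33/2,3] z:[2,41/2] -> miss, prune

9 AABB tests over nodes [0, 5, 10, 2, 38, 1, 22, 33, 31]; 1 leaf entered; closest P7.

== RESULT ==
7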